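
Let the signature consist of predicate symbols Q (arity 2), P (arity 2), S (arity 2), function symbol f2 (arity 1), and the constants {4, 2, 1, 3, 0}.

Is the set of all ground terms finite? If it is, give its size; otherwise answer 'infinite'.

The signature has at least one function symbol (f2, arity 1) and at least one constant (4).
Iterating f2 gives infinitely many distinct ground terms: 4, f2(4), f2(f2(4)), ...
So the Herbrand universe is infinite.

infinite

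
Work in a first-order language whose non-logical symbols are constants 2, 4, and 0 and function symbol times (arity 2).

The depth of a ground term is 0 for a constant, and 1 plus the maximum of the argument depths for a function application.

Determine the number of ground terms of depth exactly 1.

9

Let N_k count ground terms of depth at most k. Each non-constant term of depth ≤ k is some function symbol applied to depth-≤(k−1) arguments, giving N_k = 3 + N_{k-1}^2.
N_0 = 3
N_1 = 3 + 3^2 = 12
Terms of depth exactly 1: N_1 − N_0 = 12 − 3 = 9.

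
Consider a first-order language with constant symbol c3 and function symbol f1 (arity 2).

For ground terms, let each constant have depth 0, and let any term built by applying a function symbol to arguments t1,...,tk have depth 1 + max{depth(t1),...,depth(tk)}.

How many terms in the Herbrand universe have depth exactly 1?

1

Let N_k = |{terms of depth ≤ k}|. Then N_0 = 1 and N_k = 1 + N_{k-1}^2 for k ≥ 1 (one summand per function symbol, arity giving the exponent).
N_0 = 1
N_1 = 1 + 1^2 = 2
Terms of depth exactly 1: N_1 − N_0 = 2 − 1 = 1.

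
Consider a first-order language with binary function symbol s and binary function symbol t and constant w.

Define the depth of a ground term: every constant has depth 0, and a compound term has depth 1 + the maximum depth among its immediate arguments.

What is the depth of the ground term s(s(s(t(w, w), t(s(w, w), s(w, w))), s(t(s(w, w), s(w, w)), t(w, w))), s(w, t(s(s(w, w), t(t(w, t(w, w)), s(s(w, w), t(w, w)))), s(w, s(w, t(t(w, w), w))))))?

7

depth(t(w, w)) = 1 + max(0, 0) = 1
depth(s(w, w)) = 1 + max(0, 0) = 1
depth(t(s(w, w), s(w, w))) = 1 + max(1, 1) = 2
depth(s(t(w, w), t(s(w, w), s(w, w)))) = 1 + max(1, 2) = 3
depth(s(t(s(w, w), s(w, w)), t(w, w))) = 1 + max(2, 1) = 3
depth(s(s(t(w, w), t(s(w, w), s(w, w))), s(t(s(w, w), s(w, w)), t(w, w)))) = 1 + max(3, 3) = 4
depth(t(w, t(w, w))) = 1 + max(0, 1) = 2
depth(s(s(w, w), t(w, w))) = 1 + max(1, 1) = 2
depth(t(t(w, t(w, w)), s(s(w, w), t(w, w)))) = 1 + max(2, 2) = 3
depth(s(s(w, w), t(t(w, t(w, w)), s(s(w, w), t(w, w))))) = 1 + max(1, 3) = 4
depth(t(t(w, w), w)) = 1 + max(1, 0) = 2
depth(s(w, t(t(w, w), w))) = 1 + max(0, 2) = 3
depth(s(w, s(w, t(t(w, w), w)))) = 1 + max(0, 3) = 4
depth(t(s(s(w, w), t(t(w, t(w, w)), s(s(w, w), t(w, w)))), s(w, s(w, t(t(w, w), w))))) = 1 + max(4, 4) = 5
depth(s(w, t(s(s(w, w), t(t(w, t(w, w)), s(s(w, w), t(w, w)))), s(w, s(w, t(t(w, w), w)))))) = 1 + max(0, 5) = 6
depth(s(s(s(t(w, w), t(s(w, w), s(w, w))), s(t(s(w, w), s(w, w)), t(w, w))), s(w, t(s(s(w, w), t(t(w, t(w, w)), s(s(w, w), t(w, w)))), s(w, s(w, t(t(w, w), w))))))) = 1 + max(4, 6) = 7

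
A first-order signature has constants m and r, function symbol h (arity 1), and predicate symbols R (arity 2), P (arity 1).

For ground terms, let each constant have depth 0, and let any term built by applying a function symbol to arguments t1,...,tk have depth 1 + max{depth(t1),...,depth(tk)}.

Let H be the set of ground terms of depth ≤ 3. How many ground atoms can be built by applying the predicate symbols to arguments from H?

72

First count ground terms of depth ≤ 3.
Let N_k count ground terms of depth at most k. Each non-constant term of depth ≤ k is some function symbol applied to depth-≤(k−1) arguments, giving N_k = 2 + N_{k-1}.
N_0 = 2
N_1 = 2 + 2 = 4
N_2 = 2 + 4 = 6
N_3 = 2 + 6 = 8
So |H| = 8.
A ground atom is a predicate applied to a tuple of terms from H, so the count is the sum over predicates of |H|^arity:
  R: 8^2 = 64;  P: 8
Total ground atoms: 64 + 8 = 72.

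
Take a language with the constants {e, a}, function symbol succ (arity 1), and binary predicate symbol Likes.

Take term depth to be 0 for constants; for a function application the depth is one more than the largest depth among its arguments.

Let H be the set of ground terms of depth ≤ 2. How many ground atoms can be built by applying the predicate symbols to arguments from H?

36

First count ground terms of depth ≤ 2.
Write N_k for the number of ground terms of depth ≤ k. A term of depth ≤ k is either a constant or a function symbol applied to arguments of depth ≤ k−1, so N_k = 2 + N_{k-1}.
N_0 = 2
N_1 = 2 + 2 = 4
N_2 = 2 + 4 = 6
Explicitly: e, a, succ(e), succ(a), succ(succ(e)), succ(succ(a)).
So |H| = 6.
Each predicate of arity r yields |H|^r ground atoms (one per choice of an r-tuple from H):
  Likes: 6^2 = 36
Total ground atoms: 36.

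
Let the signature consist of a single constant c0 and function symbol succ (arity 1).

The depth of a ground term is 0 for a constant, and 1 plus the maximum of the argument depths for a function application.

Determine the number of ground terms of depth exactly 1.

Write N_k for the number of ground terms of depth ≤ k. A term of depth ≤ k is either a constant or a function symbol applied to arguments of depth ≤ k−1, so N_k = 1 + N_{k-1}.
N_0 = 1
N_1 = 1 + 1 = 2
Terms of depth exactly 1: N_1 − N_0 = 2 − 1 = 1.

1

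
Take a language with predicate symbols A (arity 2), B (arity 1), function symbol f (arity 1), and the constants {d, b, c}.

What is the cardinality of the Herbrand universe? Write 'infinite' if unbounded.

infinite

The signature has at least one function symbol (f, arity 1) and at least one constant (d).
Iterating f gives infinitely many distinct ground terms: d, f(d), f(f(d)), ...
So the Herbrand universe is infinite.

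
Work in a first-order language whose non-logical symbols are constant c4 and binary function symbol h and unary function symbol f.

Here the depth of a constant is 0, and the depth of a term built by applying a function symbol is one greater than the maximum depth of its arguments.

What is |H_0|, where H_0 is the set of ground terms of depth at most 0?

1

Let N_k count ground terms of depth at most k. Each non-constant term of depth ≤ k is some function symbol applied to depth-≤(k−1) arguments, giving N_k = 1 + N_{k-1}^2 + N_{k-1}.
N_0 = 1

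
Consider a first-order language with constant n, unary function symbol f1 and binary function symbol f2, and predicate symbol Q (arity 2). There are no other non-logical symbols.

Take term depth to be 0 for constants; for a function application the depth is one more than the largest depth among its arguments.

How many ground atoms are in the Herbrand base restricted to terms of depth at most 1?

First count ground terms of depth ≤ 1.
Let N_k = |{terms of depth ≤ k}|. Then N_0 = 1 and N_k = 1 + N_{k-1} + N_{k-1}^2 for k ≥ 1 (one summand per function symbol, arity giving the exponent).
N_0 = 1
N_1 = 1 + 1 + 1^2 = 3
Explicitly: n, f1(n), f2(n, n).
So |H| = 3.
For each predicate symbol, the number of ground atoms is |H| raised to its arity; summing:
  Q: 3^2 = 9
Total ground atoms: 9.

9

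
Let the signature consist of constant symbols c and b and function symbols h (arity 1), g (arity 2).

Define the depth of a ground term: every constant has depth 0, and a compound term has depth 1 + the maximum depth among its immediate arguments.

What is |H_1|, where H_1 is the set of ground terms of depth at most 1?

8

Let N_k count ground terms of depth at most k. Each non-constant term of depth ≤ k is some function symbol applied to depth-≤(k−1) arguments, giving N_k = 2 + N_{k-1} + N_{k-1}^2.
N_0 = 2
N_1 = 2 + 2 + 2^2 = 8
Explicitly: c, b, h(c), h(b), g(c, c), g(c, b), g(b, c), g(b, b).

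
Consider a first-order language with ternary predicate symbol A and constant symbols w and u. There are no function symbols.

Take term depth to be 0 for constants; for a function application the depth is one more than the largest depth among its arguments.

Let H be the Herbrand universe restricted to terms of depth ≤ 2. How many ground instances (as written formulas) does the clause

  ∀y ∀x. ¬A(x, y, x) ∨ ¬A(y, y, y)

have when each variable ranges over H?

Ground terms of depth ≤ 2:
  With no function symbols every ground term is a constant, so there are exactly 2 ground terms at every depth bound.
  N_0 = 2
  N_1 = 2
  N_2 = 2
  Explicitly: w, u.
So there are 2 ground terms available for substitution.
Each of y, x ranges independently over the available ground terms, and distinct assignments produce distinct instances.
Number of ground instances = 2^2 = 4.

4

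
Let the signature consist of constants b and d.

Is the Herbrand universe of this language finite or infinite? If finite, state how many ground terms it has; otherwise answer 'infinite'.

2

There are no function symbols, so every ground term is one of the 2 constants.
The Herbrand universe is {b, d}, which is finite with 2 elements.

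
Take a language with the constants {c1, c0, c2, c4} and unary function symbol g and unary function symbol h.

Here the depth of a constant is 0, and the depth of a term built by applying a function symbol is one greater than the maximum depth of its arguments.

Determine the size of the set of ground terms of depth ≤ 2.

If N_k denotes the number of depth-≤k ground terms, the 4 constants give N_0 = 4, and each function symbol of arity r contributes N_{k-1}^r new terms at level k: N_k = 4 + N_{k-1} + N_{k-1}.
N_0 = 4
N_1 = 4 + 4 + 4 = 12
N_2 = 4 + 12 + 12 = 28

28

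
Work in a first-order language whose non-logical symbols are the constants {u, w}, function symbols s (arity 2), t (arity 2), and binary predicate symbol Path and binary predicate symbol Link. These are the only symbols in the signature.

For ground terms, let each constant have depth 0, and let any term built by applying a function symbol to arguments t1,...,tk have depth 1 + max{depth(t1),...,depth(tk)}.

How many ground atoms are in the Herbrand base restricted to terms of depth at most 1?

First count ground terms of depth ≤ 1.
Write N_k for the number of ground terms of depth ≤ k. A term of depth ≤ k is either a constant or a function symbol applied to arguments of depth ≤ k−1, so N_k = 2 + N_{k-1}^2 + N_{k-1}^2.
N_0 = 2
N_1 = 2 + 2^2 + 2^2 = 10
Explicitly: u, w, s(u, u), s(u, w), s(w, u), s(w, w), t(u, u), t(u, w), t(w, u), t(w, w).
So |H| = 10.
For each predicate symbol, the number of ground atoms is |H| raised to its arity; summing:
  Path: 10^2 = 100;  Link: 10^2 = 100
Total ground atoms: 100 + 100 = 200.

200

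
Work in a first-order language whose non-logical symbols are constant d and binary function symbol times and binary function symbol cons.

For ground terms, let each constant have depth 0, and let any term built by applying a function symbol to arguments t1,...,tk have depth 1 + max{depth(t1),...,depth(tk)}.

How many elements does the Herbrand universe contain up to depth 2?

19

Let N_k = |{terms of depth ≤ k}|. Then N_0 = 1 and N_k = 1 + N_{k-1}^2 + N_{k-1}^2 for k ≥ 1 (one summand per function symbol, arity giving the exponent).
N_0 = 1
N_1 = 1 + 1^2 + 1^2 = 3
N_2 = 1 + 3^2 + 3^2 = 19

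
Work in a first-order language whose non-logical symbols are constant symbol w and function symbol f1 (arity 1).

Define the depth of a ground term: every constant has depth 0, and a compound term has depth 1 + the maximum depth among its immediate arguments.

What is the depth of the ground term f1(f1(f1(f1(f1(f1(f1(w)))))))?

depth(f1(w)) = 1 + depth(w) = 1 + 0 = 1
depth(f1(f1(w))) = 1 + depth(f1(w)) = 1 + 1 = 2
depth(f1(f1(f1(w)))) = 1 + depth(f1(f1(w))) = 1 + 2 = 3
depth(f1(f1(f1(f1(w))))) = 1 + depth(f1(f1(f1(w)))) = 1 + 3 = 4
depth(f1(f1(f1(f1(f1(w)))))) = 1 + depth(f1(f1(f1(f1(w))))) = 1 + 4 = 5
depth(f1(f1(f1(f1(f1(f1(w))))))) = 1 + depth(f1(f1(f1(f1(f1(w)))))) = 1 + 5 = 6
depth(f1(f1(f1(f1(f1(f1(f1(w)))))))) = 1 + depth(f1(f1(f1(f1(f1(f1(w))))))) = 1 + 6 = 7

7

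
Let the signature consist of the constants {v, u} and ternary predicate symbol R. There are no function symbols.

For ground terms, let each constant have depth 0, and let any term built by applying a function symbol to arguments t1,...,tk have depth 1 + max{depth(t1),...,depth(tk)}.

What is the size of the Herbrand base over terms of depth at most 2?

First count ground terms of depth ≤ 2.
With no function symbols every ground term is a constant, so there are exactly 2 ground terms at every depth bound.
N_0 = 2
N_1 = 2
N_2 = 2
So |H| = 2.
Ground atoms are formed by filling each argument slot of a predicate with a term from H, so an r-ary predicate gives |H|^r atoms:
  R: 2^3 = 8
Total ground atoms: 8.

8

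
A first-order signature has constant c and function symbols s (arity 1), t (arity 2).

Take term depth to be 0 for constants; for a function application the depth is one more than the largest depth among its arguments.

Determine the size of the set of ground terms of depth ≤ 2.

13

Let N_k = |{terms of depth ≤ k}|. Then N_0 = 1 and N_k = 1 + N_{k-1} + N_{k-1}^2 for k ≥ 1 (one summand per function symbol, arity giving the exponent).
N_0 = 1
N_1 = 1 + 1 + 1^2 = 3
N_2 = 1 + 3 + 3^2 = 13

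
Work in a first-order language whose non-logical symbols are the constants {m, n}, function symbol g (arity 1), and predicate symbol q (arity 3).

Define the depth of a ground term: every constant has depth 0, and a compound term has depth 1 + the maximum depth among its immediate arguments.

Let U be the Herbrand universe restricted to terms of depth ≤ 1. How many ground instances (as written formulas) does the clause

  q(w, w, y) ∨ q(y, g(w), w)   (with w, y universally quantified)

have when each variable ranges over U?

16

Ground terms of depth ≤ 1:
  Let N_k count ground terms of depth at most k. Each non-constant term of depth ≤ k is some function symbol applied to depth-≤(k−1) arguments, giving N_k = 2 + N_{k-1}.
  N_0 = 2
  N_1 = 2 + 2 = 4
  Explicitly: m, n, g(m), g(n).
So there are 4 ground terms available for substitution.
Each of w, y ranges independently over the available ground terms, and distinct assignments produce distinct instances.
Number of ground instances = 4^2 = 16.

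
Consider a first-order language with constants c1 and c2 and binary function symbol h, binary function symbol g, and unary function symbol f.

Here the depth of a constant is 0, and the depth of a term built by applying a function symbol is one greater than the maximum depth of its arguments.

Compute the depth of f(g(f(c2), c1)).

depth(f(c2)) = 1 + depth(c2) = 1 + 0 = 1
depth(g(f(c2), c1)) = 1 + max(1, 0) = 2
depth(f(g(f(c2), c1))) = 1 + depth(g(f(c2), c1)) = 1 + 2 = 3

3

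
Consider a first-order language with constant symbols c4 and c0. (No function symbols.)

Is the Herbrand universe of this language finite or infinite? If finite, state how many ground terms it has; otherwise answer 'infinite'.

There are no function symbols, so every ground term is one of the 2 constants.
The Herbrand universe is {c4, c0}, which is finite with 2 elements.

2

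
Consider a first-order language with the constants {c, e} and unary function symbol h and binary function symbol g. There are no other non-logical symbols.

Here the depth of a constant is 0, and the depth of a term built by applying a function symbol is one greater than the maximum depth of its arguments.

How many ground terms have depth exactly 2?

66

If N_k denotes the number of depth-≤k ground terms, the 2 constants give N_0 = 2, and each function symbol of arity r contributes N_{k-1}^r new terms at level k: N_k = 2 + N_{k-1} + N_{k-1}^2.
N_0 = 2
N_1 = 2 + 2 + 2^2 = 8
N_2 = 2 + 8 + 8^2 = 74
Terms of depth exactly 2: N_2 − N_1 = 74 − 8 = 66.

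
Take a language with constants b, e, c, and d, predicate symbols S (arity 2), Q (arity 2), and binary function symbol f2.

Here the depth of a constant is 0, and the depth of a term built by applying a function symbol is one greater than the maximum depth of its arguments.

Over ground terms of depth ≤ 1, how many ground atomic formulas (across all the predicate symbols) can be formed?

First count ground terms of depth ≤ 1.
Let N_k = |{terms of depth ≤ k}|. Then N_0 = 4 and N_k = 4 + N_{k-1}^2 for k ≥ 1 (one summand per function symbol, arity giving the exponent).
N_0 = 4
N_1 = 4 + 4^2 = 20
So |H| = 20.
Each predicate of arity r yields |H|^r ground atoms (one per choice of an r-tuple from H):
  S: 20^2 = 400;  Q: 20^2 = 400
Total ground atoms: 400 + 400 = 800.

800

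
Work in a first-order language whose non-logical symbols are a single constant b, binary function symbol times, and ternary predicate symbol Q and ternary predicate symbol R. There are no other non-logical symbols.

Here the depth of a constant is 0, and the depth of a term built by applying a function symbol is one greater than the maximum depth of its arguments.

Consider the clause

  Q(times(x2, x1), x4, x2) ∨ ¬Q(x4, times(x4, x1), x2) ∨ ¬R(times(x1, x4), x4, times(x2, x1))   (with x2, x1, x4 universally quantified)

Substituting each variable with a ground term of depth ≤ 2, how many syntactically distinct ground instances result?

125

Ground terms of depth ≤ 2:
  If N_k denotes the number of depth-≤k ground terms, the 1 constant gives N_0 = 1, and each function symbol of arity r contributes N_{k-1}^r new terms at level k: N_k = 1 + N_{k-1}^2.
  N_0 = 1
  N_1 = 1 + 1^2 = 2
  N_2 = 1 + 2^2 = 5
  Explicitly: b, times(b, b), times(b, times(b, b)), times(times(b, b), b), times(times(b, b), times(b, b)).
So there are 5 ground terms available for substitution.
Each of x2, x1, x4 ranges independently over the available ground terms, and distinct assignments produce distinct instances.
Number of ground instances = 5^3 = 125.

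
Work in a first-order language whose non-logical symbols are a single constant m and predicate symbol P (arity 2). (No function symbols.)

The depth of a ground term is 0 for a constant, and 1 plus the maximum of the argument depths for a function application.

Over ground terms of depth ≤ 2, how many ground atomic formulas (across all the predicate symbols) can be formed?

First count ground terms of depth ≤ 2.
With no function symbols every ground term is a constant, so there is exactly 1 ground term at every depth bound.
N_0 = 1
N_1 = 1
N_2 = 1
Explicitly: m.
So |H| = 1.
For each predicate symbol, the number of ground atoms is |H| raised to its arity; summing:
  P: 1^2 = 1
Total ground atoms: 1.

1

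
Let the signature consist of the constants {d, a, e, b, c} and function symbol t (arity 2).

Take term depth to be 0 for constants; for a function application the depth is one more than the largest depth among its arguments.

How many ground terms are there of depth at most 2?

905

Let N_k count ground terms of depth at most k. Each non-constant term of depth ≤ k is some function symbol applied to depth-≤(k−1) arguments, giving N_k = 5 + N_{k-1}^2.
N_0 = 5
N_1 = 5 + 5^2 = 30
N_2 = 5 + 30^2 = 905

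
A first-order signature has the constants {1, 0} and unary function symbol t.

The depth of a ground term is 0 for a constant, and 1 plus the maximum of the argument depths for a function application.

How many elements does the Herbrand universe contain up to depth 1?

4

Write N_k for the number of ground terms of depth ≤ k. A term of depth ≤ k is either a constant or a function symbol applied to arguments of depth ≤ k−1, so N_k = 2 + N_{k-1}.
N_0 = 2
N_1 = 2 + 2 = 4
Explicitly: 1, 0, t(1), t(0).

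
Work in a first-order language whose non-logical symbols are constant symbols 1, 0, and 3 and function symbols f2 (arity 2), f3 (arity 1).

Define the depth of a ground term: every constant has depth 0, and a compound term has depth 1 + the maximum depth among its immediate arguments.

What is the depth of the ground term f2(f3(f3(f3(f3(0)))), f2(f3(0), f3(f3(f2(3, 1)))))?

depth(f3(0)) = 1 + depth(0) = 1 + 0 = 1
depth(f3(f3(0))) = 1 + depth(f3(0)) = 1 + 1 = 2
depth(f3(f3(f3(0)))) = 1 + depth(f3(f3(0))) = 1 + 2 = 3
depth(f3(f3(f3(f3(0))))) = 1 + depth(f3(f3(f3(0)))) = 1 + 3 = 4
depth(f2(3, 1)) = 1 + max(0, 0) = 1
depth(f3(f2(3, 1))) = 1 + depth(f2(3, 1)) = 1 + 1 = 2
depth(f3(f3(f2(3, 1)))) = 1 + depth(f3(f2(3, 1))) = 1 + 2 = 3
depth(f2(f3(0), f3(f3(f2(3, 1))))) = 1 + max(1, 3) = 4
depth(f2(f3(f3(f3(f3(0)))), f2(f3(0), f3(f3(f2(3, 1)))))) = 1 + max(4, 4) = 5

5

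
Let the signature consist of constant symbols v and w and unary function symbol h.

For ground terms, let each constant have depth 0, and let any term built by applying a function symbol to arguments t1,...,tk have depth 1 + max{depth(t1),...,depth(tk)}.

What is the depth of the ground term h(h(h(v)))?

depth(h(v)) = 1 + depth(v) = 1 + 0 = 1
depth(h(h(v))) = 1 + depth(h(v)) = 1 + 1 = 2
depth(h(h(h(v)))) = 1 + depth(h(h(v))) = 1 + 2 = 3

3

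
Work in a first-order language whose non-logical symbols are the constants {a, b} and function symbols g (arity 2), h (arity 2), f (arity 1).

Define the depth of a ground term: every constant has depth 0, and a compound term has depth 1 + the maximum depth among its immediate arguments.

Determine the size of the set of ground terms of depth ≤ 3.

182712

If N_k denotes the number of depth-≤k ground terms, the 2 constants give N_0 = 2, and each function symbol of arity r contributes N_{k-1}^r new terms at level k: N_k = 2 + N_{k-1}^2 + N_{k-1}^2 + N_{k-1}.
N_0 = 2
N_1 = 2 + 2^2 + 2^2 + 2 = 12
N_2 = 2 + 12^2 + 12^2 + 12 = 302
N_3 = 2 + 302^2 + 302^2 + 302 = 182712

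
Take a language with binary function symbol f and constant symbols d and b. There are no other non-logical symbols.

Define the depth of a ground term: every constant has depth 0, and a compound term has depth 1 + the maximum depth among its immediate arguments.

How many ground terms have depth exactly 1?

4

If N_k denotes the number of depth-≤k ground terms, the 2 constants give N_0 = 2, and each function symbol of arity r contributes N_{k-1}^r new terms at level k: N_k = 2 + N_{k-1}^2.
N_0 = 2
N_1 = 2 + 2^2 = 6
Terms of depth exactly 1: N_1 − N_0 = 6 − 2 = 4.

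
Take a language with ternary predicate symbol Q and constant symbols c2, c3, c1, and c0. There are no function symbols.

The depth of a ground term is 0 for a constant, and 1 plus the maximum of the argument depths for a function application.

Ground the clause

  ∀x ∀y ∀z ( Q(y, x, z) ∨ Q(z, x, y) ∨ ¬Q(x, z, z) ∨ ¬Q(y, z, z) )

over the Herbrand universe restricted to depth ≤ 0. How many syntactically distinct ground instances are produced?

64

Ground terms of depth ≤ 0:
  With no function symbols every ground term is a constant, so there are exactly 4 ground terms at every depth bound.
  N_0 = 4
  Explicitly: c2, c3, c1, c0.
So there are 4 ground terms available for substitution.
There are 3 variables to instantiate (x, y, z), each occurring in at least one literal, so different choices give different ground instances.
Number of ground instances = 4^3 = 64.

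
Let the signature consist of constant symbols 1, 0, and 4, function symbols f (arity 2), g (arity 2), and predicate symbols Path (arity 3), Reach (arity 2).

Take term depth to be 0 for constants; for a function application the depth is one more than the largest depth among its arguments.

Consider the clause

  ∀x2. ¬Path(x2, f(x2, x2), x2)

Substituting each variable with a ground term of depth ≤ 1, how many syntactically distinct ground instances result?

21

Ground terms of depth ≤ 1:
  Write N_k for the number of ground terms of depth ≤ k. A term of depth ≤ k is either a constant or a function symbol applied to arguments of depth ≤ k−1, so N_k = 3 + N_{k-1}^2 + N_{k-1}^2.
  N_0 = 3
  N_1 = 3 + 3^2 + 3^2 = 21
So there are 21 ground terms available for substitution.
The clause has 1 distinct variable (x2), which appears in the body. In the free term algebra distinct substitutions yield syntactically distinct ground instances.
Number of ground instances = 21.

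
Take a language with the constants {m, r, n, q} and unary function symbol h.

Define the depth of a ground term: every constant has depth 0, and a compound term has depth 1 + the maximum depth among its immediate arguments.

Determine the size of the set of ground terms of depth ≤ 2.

12

Write N_k for the number of ground terms of depth ≤ k. A term of depth ≤ k is either a constant or a function symbol applied to arguments of depth ≤ k−1, so N_k = 4 + N_{k-1}.
N_0 = 4
N_1 = 4 + 4 = 8
N_2 = 4 + 8 = 12
Explicitly: m, r, n, q, h(m), h(r), h(n), h(q), h(h(m)), h(h(r)), h(h(n)), h(h(q)).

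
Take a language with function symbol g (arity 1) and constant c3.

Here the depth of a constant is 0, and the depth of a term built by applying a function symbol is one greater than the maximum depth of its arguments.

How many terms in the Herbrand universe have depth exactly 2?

1

If N_k denotes the number of depth-≤k ground terms, the 1 constant gives N_0 = 1, and each function symbol of arity r contributes N_{k-1}^r new terms at level k: N_k = 1 + N_{k-1}.
N_0 = 1
N_1 = 1 + 1 = 2
N_2 = 1 + 2 = 3
Terms of depth exactly 2: N_2 − N_1 = 3 − 2 = 1.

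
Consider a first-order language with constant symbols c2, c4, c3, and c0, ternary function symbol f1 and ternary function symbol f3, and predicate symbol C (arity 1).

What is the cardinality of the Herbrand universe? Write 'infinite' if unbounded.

The signature has at least one function symbol (f1, arity 3) and at least one constant (c2).
Iterating f1 gives infinitely many distinct ground terms: c2, f1(c2, c2, c2), f1(f1(c2, c2, c2), f1(c2, c2, c2), f1(c2, c2, c2)), ...
So the Herbrand universe is infinite.

infinite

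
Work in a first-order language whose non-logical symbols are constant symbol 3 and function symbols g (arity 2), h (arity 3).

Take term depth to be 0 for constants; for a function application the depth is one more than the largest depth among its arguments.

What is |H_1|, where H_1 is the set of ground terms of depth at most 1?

3

Count level by level. With function symbols g/2, h/3, the terms of depth ≤ k are the 1 constant together with each function applied to depth-≤(k−1) tuples, so N_k = 1 + N_{k-1}^2 + N_{k-1}^3.
N_0 = 1
N_1 = 1 + 1^2 + 1^3 = 3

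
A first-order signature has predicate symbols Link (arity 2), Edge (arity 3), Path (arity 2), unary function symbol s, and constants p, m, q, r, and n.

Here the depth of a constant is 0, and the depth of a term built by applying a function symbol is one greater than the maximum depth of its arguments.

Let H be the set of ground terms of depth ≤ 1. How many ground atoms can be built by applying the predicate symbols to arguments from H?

First count ground terms of depth ≤ 1.
Count level by level. With function symbols s/1, the terms of depth ≤ k are the 5 constants together with each function applied to depth-≤(k−1) tuples, so N_k = 5 + N_{k-1}.
N_0 = 5
N_1 = 5 + 5 = 10
Explicitly: p, m, q, r, n, s(p), s(m), s(q), s(r), s(n).
So |H| = 10.
A ground atom is a predicate applied to a tuple of terms from H, so the count is the sum over predicates of |H|^arity:
  Link: 10^2 = 100;  Edge: 10^3 = 1000;  Path: 10^2 = 100
Total ground atoms: 100 + 1000 + 100 = 1200.

1200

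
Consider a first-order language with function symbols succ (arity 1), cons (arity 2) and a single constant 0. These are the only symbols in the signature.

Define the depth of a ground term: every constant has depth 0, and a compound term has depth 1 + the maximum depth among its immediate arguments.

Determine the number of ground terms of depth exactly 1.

Write N_k for the number of ground terms of depth ≤ k. A term of depth ≤ k is either a constant or a function symbol applied to arguments of depth ≤ k−1, so N_k = 1 + N_{k-1} + N_{k-1}^2.
N_0 = 1
N_1 = 1 + 1 + 1^2 = 3
Terms of depth exactly 1: N_1 − N_0 = 3 − 1 = 2.

2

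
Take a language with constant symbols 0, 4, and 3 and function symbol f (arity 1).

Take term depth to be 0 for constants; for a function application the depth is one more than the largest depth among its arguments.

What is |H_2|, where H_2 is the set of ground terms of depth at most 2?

Write N_k for the number of ground terms of depth ≤ k. A term of depth ≤ k is either a constant or a function symbol applied to arguments of depth ≤ k−1, so N_k = 3 + N_{k-1}.
N_0 = 3
N_1 = 3 + 3 = 6
N_2 = 3 + 6 = 9

9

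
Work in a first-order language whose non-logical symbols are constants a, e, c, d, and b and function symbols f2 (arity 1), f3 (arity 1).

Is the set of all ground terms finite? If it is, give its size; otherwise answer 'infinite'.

The signature has at least one function symbol (f2, arity 1) and at least one constant (a).
Iterating f2 gives infinitely many distinct ground terms: a, f2(a), f2(f2(a)), ...
So the Herbrand universe is infinite.

infinite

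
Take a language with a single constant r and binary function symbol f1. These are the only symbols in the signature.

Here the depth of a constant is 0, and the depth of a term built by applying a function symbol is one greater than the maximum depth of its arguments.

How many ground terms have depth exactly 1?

Count level by level. With function symbols f1/2, the terms of depth ≤ k are the 1 constant together with each function applied to depth-≤(k−1) tuples, so N_k = 1 + N_{k-1}^2.
N_0 = 1
N_1 = 1 + 1^2 = 2
Terms of depth exactly 1: N_1 − N_0 = 2 − 1 = 1.

1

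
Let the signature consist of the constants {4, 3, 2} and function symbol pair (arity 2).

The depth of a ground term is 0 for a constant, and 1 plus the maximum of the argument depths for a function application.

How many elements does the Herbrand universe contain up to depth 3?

21612

Let N_k = |{terms of depth ≤ k}|. Then N_0 = 3 and N_k = 3 + N_{k-1}^2 for k ≥ 1 (one summand per function symbol, arity giving the exponent).
N_0 = 3
N_1 = 3 + 3^2 = 12
N_2 = 3 + 12^2 = 147
N_3 = 3 + 147^2 = 21612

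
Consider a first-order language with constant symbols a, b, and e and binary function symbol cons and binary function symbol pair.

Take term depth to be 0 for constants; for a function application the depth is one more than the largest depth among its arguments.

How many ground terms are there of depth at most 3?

1566453

If N_k denotes the number of depth-≤k ground terms, the 3 constants give N_0 = 3, and each function symbol of arity r contributes N_{k-1}^r new terms at level k: N_k = 3 + N_{k-1}^2 + N_{k-1}^2.
N_0 = 3
N_1 = 3 + 3^2 + 3^2 = 21
N_2 = 3 + 21^2 + 21^2 = 885
N_3 = 3 + 885^2 + 885^2 = 1566453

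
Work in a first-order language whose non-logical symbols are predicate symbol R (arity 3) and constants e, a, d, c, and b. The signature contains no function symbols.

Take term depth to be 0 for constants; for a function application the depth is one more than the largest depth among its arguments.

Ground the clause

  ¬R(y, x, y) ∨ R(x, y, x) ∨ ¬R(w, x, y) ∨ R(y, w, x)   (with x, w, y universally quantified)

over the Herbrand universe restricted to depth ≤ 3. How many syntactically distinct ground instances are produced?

125

Ground terms of depth ≤ 3:
  With no function symbols every ground term is a constant, so there are exactly 5 ground terms at every depth bound.
  N_0 = 5
  N_1 = 5
  N_2 = 5
  N_3 = 5
  Explicitly: e, a, d, c, b.
So there are 5 ground terms available for substitution.
There are 3 variables to instantiate (x, w, y), each occurring in at least one literal, so different choices give different ground instances.
Number of ground instances = 5^3 = 125.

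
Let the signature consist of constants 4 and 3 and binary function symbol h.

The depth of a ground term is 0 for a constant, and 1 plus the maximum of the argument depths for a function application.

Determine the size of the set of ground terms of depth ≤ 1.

If N_k denotes the number of depth-≤k ground terms, the 2 constants give N_0 = 2, and each function symbol of arity r contributes N_{k-1}^r new terms at level k: N_k = 2 + N_{k-1}^2.
N_0 = 2
N_1 = 2 + 2^2 = 6
Explicitly: 4, 3, h(4, 4), h(4, 3), h(3, 4), h(3, 3).

6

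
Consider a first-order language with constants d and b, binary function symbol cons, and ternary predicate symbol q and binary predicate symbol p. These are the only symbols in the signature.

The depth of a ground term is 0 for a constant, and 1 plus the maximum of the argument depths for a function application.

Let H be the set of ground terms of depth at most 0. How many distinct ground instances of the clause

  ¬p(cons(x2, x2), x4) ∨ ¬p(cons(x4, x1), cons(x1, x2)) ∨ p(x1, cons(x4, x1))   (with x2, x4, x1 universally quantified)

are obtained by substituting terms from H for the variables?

Ground terms of depth ≤ 0:
  Let N_k = |{terms of depth ≤ k}|. Then N_0 = 2 and N_k = 2 + N_{k-1}^2 for k ≥ 1 (one summand per function symbol, arity giving the exponent).
  N_0 = 2
  Explicitly: d, b.
So there are 2 ground terms available for substitution.
The clause has 3 distinct variables (x2, x4, x1), each appearing in the body. In the free term algebra distinct substitutions yield syntactically distinct ground instances.
Number of ground instances = 2^3 = 8.

8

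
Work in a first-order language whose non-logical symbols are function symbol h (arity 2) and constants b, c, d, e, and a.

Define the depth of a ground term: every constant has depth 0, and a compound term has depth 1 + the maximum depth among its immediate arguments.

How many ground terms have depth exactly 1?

Let N_k count ground terms of depth at most k. Each non-constant term of depth ≤ k is some function symbol applied to depth-≤(k−1) arguments, giving N_k = 5 + N_{k-1}^2.
N_0 = 5
N_1 = 5 + 5^2 = 30
Terms of depth exactly 1: N_1 − N_0 = 30 − 5 = 25.

25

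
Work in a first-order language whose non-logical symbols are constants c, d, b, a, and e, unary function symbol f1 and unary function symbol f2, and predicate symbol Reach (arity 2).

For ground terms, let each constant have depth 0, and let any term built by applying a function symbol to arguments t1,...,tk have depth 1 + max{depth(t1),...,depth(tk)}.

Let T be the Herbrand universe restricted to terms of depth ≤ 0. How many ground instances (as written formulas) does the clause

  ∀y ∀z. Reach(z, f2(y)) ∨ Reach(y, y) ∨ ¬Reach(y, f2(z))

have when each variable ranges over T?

25

Ground terms of depth ≤ 0:
  If N_k denotes the number of depth-≤k ground terms, the 5 constants give N_0 = 5, and each function symbol of arity r contributes N_{k-1}^r new terms at level k: N_k = 5 + N_{k-1} + N_{k-1}.
  N_0 = 5
  Explicitly: c, d, b, a, e.
So there are 5 ground terms available for substitution.
The body mentions every one of the 2 quantified variables; since ground terms form a free algebra, no two substitutions collapse to the same formula.
Number of ground instances = 5^2 = 25.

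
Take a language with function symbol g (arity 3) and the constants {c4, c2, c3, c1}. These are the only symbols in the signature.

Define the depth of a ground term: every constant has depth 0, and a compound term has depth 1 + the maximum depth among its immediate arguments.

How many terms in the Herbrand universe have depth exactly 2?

Let N_k count ground terms of depth at most k. Each non-constant term of depth ≤ k is some function symbol applied to depth-≤(k−1) arguments, giving N_k = 4 + N_{k-1}^3.
N_0 = 4
N_1 = 4 + 4^3 = 68
N_2 = 4 + 68^3 = 314436
Terms of depth exactly 2: N_2 − N_1 = 314436 − 68 = 314368.

314368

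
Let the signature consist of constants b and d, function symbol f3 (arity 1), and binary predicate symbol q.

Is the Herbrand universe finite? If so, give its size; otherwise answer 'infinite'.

infinite

The signature has at least one function symbol (f3, arity 1) and at least one constant (b).
Iterating f3 gives infinitely many distinct ground terms: b, f3(b), f3(f3(b)), ...
So the Herbrand universe is infinite.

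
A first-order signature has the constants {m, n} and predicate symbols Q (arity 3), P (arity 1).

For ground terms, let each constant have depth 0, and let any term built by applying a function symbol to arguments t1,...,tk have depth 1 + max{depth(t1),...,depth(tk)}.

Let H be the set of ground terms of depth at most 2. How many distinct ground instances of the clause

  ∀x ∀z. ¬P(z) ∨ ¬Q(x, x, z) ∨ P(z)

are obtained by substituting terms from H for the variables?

4

Ground terms of depth ≤ 2:
  With no function symbols every ground term is a constant, so there are exactly 2 ground terms at every depth bound.
  N_0 = 2
  N_1 = 2
  N_2 = 2
  Explicitly: m, n.
So there are 2 ground terms available for substitution.
There are 2 variables to instantiate (x, z), each occurring in at least one literal, so different choices give different ground instances.
Number of ground instances = 2^2 = 4.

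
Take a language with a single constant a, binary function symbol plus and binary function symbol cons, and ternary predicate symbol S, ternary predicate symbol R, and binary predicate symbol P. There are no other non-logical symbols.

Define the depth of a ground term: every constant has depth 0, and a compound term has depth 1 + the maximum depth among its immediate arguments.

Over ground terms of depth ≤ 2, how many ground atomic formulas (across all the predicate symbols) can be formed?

First count ground terms of depth ≤ 2.
Write N_k for the number of ground terms of depth ≤ k. A term of depth ≤ k is either a constant or a function symbol applied to arguments of depth ≤ k−1, so N_k = 1 + N_{k-1}^2 + N_{k-1}^2.
N_0 = 1
N_1 = 1 + 1^2 + 1^2 = 3
N_2 = 1 + 3^2 + 3^2 = 19
So |H| = 19.
A ground atom is a predicate applied to a tuple of terms from H, so the count is the sum over predicates of |H|^arity:
  S: 19^3 = 6859;  R: 19^3 = 6859;  P: 19^2 = 361
Total ground atoms: 6859 + 6859 + 361 = 14079.

14079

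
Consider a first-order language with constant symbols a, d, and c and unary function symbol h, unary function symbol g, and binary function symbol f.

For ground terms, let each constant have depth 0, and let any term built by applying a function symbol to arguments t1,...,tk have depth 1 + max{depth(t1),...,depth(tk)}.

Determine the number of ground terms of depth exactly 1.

Let N_k = |{terms of depth ≤ k}|. Then N_0 = 3 and N_k = 3 + N_{k-1} + N_{k-1} + N_{k-1}^2 for k ≥ 1 (one summand per function symbol, arity giving the exponent).
N_0 = 3
N_1 = 3 + 3 + 3 + 3^2 = 18
Terms of depth exactly 1: N_1 − N_0 = 18 − 3 = 15.

15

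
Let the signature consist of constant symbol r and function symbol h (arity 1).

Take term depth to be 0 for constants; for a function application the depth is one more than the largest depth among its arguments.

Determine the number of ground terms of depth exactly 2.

Let N_k = |{terms of depth ≤ k}|. Then N_0 = 1 and N_k = 1 + N_{k-1} for k ≥ 1 (one summand per function symbol, arity giving the exponent).
N_0 = 1
N_1 = 1 + 1 = 2
N_2 = 1 + 2 = 3
Terms of depth exactly 2: N_2 − N_1 = 3 − 2 = 1.

1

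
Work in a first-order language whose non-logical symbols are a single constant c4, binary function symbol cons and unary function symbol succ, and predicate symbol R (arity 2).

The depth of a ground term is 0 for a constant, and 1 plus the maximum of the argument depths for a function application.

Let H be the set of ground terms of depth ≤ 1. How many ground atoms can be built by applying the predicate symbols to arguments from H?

First count ground terms of depth ≤ 1.
If N_k denotes the number of depth-≤k ground terms, the 1 constant gives N_0 = 1, and each function symbol of arity r contributes N_{k-1}^r new terms at level k: N_k = 1 + N_{k-1}^2 + N_{k-1}.
N_0 = 1
N_1 = 1 + 1^2 + 1 = 3
So |H| = 3.
For each predicate symbol, the number of ground atoms is |H| raised to its arity; summing:
  R: 3^2 = 9
Total ground atoms: 9.

9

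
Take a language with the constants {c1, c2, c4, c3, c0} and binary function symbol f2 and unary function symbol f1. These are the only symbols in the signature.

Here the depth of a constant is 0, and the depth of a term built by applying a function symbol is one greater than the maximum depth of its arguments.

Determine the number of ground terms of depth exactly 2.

If N_k denotes the number of depth-≤k ground terms, the 5 constants give N_0 = 5, and each function symbol of arity r contributes N_{k-1}^r new terms at level k: N_k = 5 + N_{k-1}^2 + N_{k-1}.
N_0 = 5
N_1 = 5 + 5^2 + 5 = 35
N_2 = 5 + 35^2 + 35 = 1265
Terms of depth exactly 2: N_2 − N_1 = 1265 − 35 = 1230.

1230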